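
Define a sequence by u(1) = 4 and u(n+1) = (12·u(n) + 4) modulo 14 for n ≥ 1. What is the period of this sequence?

Listing terms: u(1) = 4; u(2) = 10; u(3) = 12; u(4) = 8; u(5) = 2; u(6) = 0; u(7) = 4.
The sequence repeats with period 6.

6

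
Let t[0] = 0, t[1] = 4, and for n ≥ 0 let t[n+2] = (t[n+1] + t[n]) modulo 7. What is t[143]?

t[0] = 0; t[1] = 4; t[2] = 4; t[3] = 1; t[4] = 5; t[5] = 6; t[6] = 4; t[7] = 3; t[8] = 0; t[9] = 3; t[10] = 3; t[11] = 6; t[12] = 2; t[13] = 1; t[14] = 3; t[15] = 4; t[16] = 0; t[17] = 4.
Since (t[16], t[17]) = (t[0], t[1]) = (0, 4) (two consecutive terms determine the rest), the sequence is periodic with period 16.
So t[143] = t[0 + ((143-0) mod 16)] = t[15] = 4.

4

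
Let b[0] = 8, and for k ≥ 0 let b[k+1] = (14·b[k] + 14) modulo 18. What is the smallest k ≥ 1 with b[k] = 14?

Computing terms: b[0] = 8; b[1] = 0; b[2] = 14; b[3] = 12; b[4] = 2; b[5] = 6; b[6] = 8.
The sequence repeats with period 6.
The value 14 first appears (with k ≥ 1) at b[2].

2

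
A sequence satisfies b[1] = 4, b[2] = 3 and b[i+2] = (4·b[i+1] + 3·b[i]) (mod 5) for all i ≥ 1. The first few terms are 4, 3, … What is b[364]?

0

Computing terms: b[1] = 4,  b[2] = 3,  b[3] = 4,  b[4] = 0,  b[5] = 2,  b[6] = 3,  b[7] = 3,  b[8] = 1,  b[9] = 3,  b[10] = 0,  b[11] = 4,  b[12] = 1,  b[13] = 1,  b[14] = 2,  b[15] = 1,  b[16] = 0,  b[17] = 3,  b[18] = 2,  b[19] = 2,  b[20] = 4,  b[21] = 2,  b[22] = 0,  b[23] = 1,  b[24] = 4,  b[25] = 4,  b[26] = 3.
Since (b[25], b[26]) = (b[1], b[2]) = (4, 3) (two consecutive terms determine the rest), the sequence is periodic with period 24.
(364 - 1) mod 24 = 3, so b[364] = b[4] = 0.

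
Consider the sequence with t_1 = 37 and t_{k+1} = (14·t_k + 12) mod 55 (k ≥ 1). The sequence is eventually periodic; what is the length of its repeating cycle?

Listing terms: t_1 = 37,  t_2 = 35,  t_3 = 7,  t_4 = 0,  t_5 = 12,  t_6 = 15,  t_7 = 2,  t_8 = 40,  t_9 = 22,  t_{10} = 45,  t_{11} = 37.
Since t_{11} = t_1 = 37, the sequence is periodic with period 10.

10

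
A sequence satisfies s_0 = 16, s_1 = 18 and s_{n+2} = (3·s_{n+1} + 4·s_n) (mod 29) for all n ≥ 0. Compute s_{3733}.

27

Computing terms: s_0 = 16,  s_1 = 18,  s_2 = 2,  s_3 = 20,  s_4 = 10,  s_5 = 23,  s_6 = 22,  s_7 = 13,  s_8 = 11,  s_9 = 27,  s_{10} = 9,  s_{11} = 19,  s_{12} = 6,  s_{13} = 7,  s_{14} = 16,  s_{15} = 18.
The sequence repeats with period 14.
(3733 - 0) mod 14 = 9, so s_{3733} = s_9 = 27.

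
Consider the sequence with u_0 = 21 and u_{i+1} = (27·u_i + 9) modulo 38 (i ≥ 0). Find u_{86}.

19

We have u_0 = 21,  u_1 = 6,  u_2 = 19,  u_3 = 28,  u_4 = 5,  u_5 = 30,  u_6 = 21.
The sequence repeats with period 6.
So u_{86} = u_{0 + ((86-0) mod 6)} = u_2 = 19.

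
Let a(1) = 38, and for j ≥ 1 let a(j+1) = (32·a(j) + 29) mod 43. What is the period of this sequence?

14

a(1) = 38,  a(2) = 41,  a(3) = 8,  a(4) = 27,  a(5) = 33,  a(6) = 10,  a(7) = 5,  a(8) = 17,  a(9) = 14,  a(10) = 4,  a(11) = 28,  a(12) = 22,  a(13) = 2,  a(14) = 7,  a(15) = 38.
Since a(15) = a(1) = 38, the sequence is periodic with period 14.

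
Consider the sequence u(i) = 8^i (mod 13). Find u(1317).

8

Computing terms: u(0) = 1, u(1) = 8, u(2) = 12, u(3) = 5, u(4) = 1.
Since u(4) = u(0) = 1, the sequence is periodic with period 4.
(1317 - 0) mod 4 = 1, so u(1317) = u(1) = 8.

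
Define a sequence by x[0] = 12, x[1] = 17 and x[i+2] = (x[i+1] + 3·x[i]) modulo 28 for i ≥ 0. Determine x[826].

23

x[0] = 12, x[1] = 17, x[2] = 25, x[3] = 20, x[4] = 11, x[5] = 15, x[6] = 20, x[7] = 9, x[8] = 13, x[9] = 12, x[10] = 23, x[11] = 3, x[12] = 16, x[13] = 25, x[14] = 17, x[15] = 8, x[16] = 3, x[17] = 27, x[18] = 8, x[19] = 5, x[20] = 1, x[21] = 16, x[22] = 19, x[23] = 11, x[24] = 12, x[25] = 17.
Since (x[24], x[25]) = (x[0], x[1]) = (12, 17) (two consecutive terms determine the rest), the sequence is periodic with period 24.
So x[826] = x[0 + ((826-0) mod 24)] = x[10] = 23.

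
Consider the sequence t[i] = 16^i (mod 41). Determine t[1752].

t[1] = 16, t[2] = 10, t[3] = 37, t[4] = 18, t[5] = 1, t[6] = 16.
The sequence repeats with period 5.
So t[1752] = t[1 + ((1752-1) mod 5)] = t[2] = 10.

10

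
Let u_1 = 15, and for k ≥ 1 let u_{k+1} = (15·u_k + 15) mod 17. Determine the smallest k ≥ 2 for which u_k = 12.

5

We have u_1 = 15; u_2 = 2; u_3 = 11; u_4 = 10; u_5 = 12; u_6 = 8; u_7 = 16; u_8 = 0; u_9 = 15.
The sequence repeats with period 8.
The value 12 first appears (with k ≥ 2) at u_5.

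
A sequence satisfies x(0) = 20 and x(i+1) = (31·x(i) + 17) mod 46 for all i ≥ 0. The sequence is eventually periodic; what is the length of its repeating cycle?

We have x(0) = 20, x(1) = 39, x(2) = 30, x(3) = 27, x(4) = 26, x(5) = 41, x(6) = 0, x(7) = 17, x(8) = 38, x(9) = 45, x(10) = 32, x(11) = 43, x(12) = 16, x(13) = 7, x(14) = 4, x(15) = 3, x(16) = 18, x(17) = 23, x(18) = 40, x(19) = 15, x(20) = 22, x(21) = 9, x(22) = 20.
The sequence repeats with period 22.

22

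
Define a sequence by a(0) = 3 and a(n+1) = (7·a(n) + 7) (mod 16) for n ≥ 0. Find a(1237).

Listing terms: a(0) = 3, a(1) = 12, a(2) = 11, a(3) = 4, a(4) = 3.
Since a(4) = a(0) = 3, the sequence is periodic with period 4.
So a(1237) = a(0 + ((1237-0) mod 4)) = a(1) = 12.

12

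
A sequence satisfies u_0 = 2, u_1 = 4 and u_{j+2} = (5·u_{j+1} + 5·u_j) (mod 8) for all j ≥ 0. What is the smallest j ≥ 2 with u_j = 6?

Listing terms: u_0 = 2,  u_1 = 4,  u_2 = 6,  u_3 = 2,  u_4 = 0,  u_5 = 2,  u_6 = 2,  u_7 = 4.
The sequence repeats with period 6.
The value 6 first appears (with j ≥ 2) at u_2.

2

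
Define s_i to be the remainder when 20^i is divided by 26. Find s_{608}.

s_0 = 1,  s_1 = 20,  s_2 = 10,  s_3 = 18,  s_4 = 22,  s_5 = 24,  s_6 = 12,  s_7 = 6,  s_8 = 16,  s_9 = 8,  s_{10} = 4,  s_{11} = 2,  s_{12} = 14,  s_{13} = 20.
Since s_{13} = s_1 = 20, the sequence is eventually periodic: after a pre-period of length 1 it cycles with period 12.
For i ≥ 1, s_i depends only on (i - 1) mod 12. (608 - 1) mod 12 = 7, so s_{608} = s_8 = 16.

16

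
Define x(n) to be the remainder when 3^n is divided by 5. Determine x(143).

x(1) = 3,  x(2) = 4,  x(3) = 2,  x(4) = 1,  x(5) = 3.
Since x(5) = x(1) = 3, the sequence is periodic with period 4.
(143 - 1) mod 4 = 2, so x(143) = x(3) = 2.

2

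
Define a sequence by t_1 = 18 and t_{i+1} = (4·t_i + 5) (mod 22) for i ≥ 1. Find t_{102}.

11

t_1 = 18,  t_2 = 11,  t_3 = 5,  t_4 = 3,  t_5 = 17,  t_6 = 7,  t_7 = 11.
Since t_7 = t_2 = 11, the sequence is eventually periodic: after a pre-period of length 1 it cycles with period 5.
For i ≥ 2, t_i depends only on (i - 2) mod 5. (102 - 2) mod 5 = 0, so t_{102} = t_2 = 11.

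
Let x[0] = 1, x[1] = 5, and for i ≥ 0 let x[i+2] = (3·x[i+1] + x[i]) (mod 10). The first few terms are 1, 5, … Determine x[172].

5

Listing terms: x[0] = 1, x[1] = 5, x[2] = 6, x[3] = 3, x[4] = 5, x[5] = 8, x[6] = 9, x[7] = 5, x[8] = 4, x[9] = 7, x[10] = 5, x[11] = 2, x[12] = 1, x[13] = 5.
The sequence repeats with period 12.
(172 - 0) mod 12 = 4, so x[172] = x[4] = 5.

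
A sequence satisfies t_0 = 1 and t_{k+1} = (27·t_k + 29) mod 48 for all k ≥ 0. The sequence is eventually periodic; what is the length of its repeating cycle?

8

Listing terms: t_0 = 1; t_1 = 8; t_2 = 5; t_3 = 20; t_4 = 41; t_5 = 32; t_6 = 29; t_7 = 44; t_8 = 17; t_9 = 8.
Since t_9 = t_1 = 8, the sequence is eventually periodic: after a pre-period of length 1 it cycles with period 8.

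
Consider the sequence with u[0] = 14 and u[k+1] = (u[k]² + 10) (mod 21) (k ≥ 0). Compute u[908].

5

u[0] = 14, u[1] = 17, u[2] = 5, u[3] = 14.
Since u[3] = u[0] = 14, the sequence is periodic with period 3.
So u[908] = u[0 + ((908-0) mod 3)] = u[2] = 5.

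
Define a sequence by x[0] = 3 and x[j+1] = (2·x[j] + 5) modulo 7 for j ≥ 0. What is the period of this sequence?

Computing terms: x[0] = 3,  x[1] = 4,  x[2] = 6,  x[3] = 3.
The sequence repeats with period 3.

3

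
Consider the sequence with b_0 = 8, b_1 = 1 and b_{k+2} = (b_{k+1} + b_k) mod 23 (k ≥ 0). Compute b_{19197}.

1

Computing terms: b_0 = 8,  b_1 = 1,  b_2 = 9,  b_3 = 10,  b_4 = 19,  b_5 = 6,  b_6 = 2,  b_7 = 8,  b_8 = 10,  b_9 = 18,  b_{10} = 5,  b_{11} = 0,  b_{12} = 5,  b_{13} = 5,  b_{14} = 10,  b_{15} = 15,  b_{16} = 2,  b_{17} = 17,  b_{18} = 19,  b_{19} = 13,  b_{20} = 9,  b_{21} = 22,  b_{22} = 8,  b_{23} = 7,  b_{24} = 15,  b_{25} = 22,  b_{26} = 14,  b_{27} = 13,  b_{28} = 4,  b_{29} = 17,  b_{30} = 21,  b_{31} = 15,  b_{32} = 13,  b_{33} = 5,  b_{34} = 18,  b_{35} = 0,  b_{36} = 18,  b_{37} = 18,  b_{38} = 13,  b_{39} = 8,  b_{40} = 21,  b_{41} = 6,  b_{42} = 4,  b_{43} = 10,  b_{44} = 14,  b_{45} = 1,  b_{46} = 15,  b_{47} = 16,  b_{48} = 8,  b_{49} = 1.
The sequence repeats with period 48.
(19197 - 0) mod 48 = 45, so b_{19197} = b_{45} = 1.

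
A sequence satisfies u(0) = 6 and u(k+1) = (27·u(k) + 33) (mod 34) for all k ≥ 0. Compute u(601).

13

Listing terms: u(0) = 6; u(1) = 25; u(2) = 28; u(3) = 7; u(4) = 18; u(5) = 9; u(6) = 4; u(7) = 5; u(8) = 32; u(9) = 13; u(10) = 10; u(11) = 31; u(12) = 20; u(13) = 29; u(14) = 0; u(15) = 33; u(16) = 6.
Since u(16) = u(0) = 6, the sequence is periodic with period 16.
(601 - 0) mod 16 = 9, so u(601) = u(9) = 13.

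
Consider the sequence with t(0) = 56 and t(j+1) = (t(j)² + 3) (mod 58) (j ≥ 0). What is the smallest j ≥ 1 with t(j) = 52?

2

Computing terms: t(0) = 56; t(1) = 7; t(2) = 52; t(3) = 39; t(4) = 16; t(5) = 27; t(6) = 36; t(7) = 23; t(8) = 10; t(9) = 45; t(10) = 56.
Since t(10) = t(0) = 56, the sequence is periodic with period 10.
The value 52 first appears (with j ≥ 1) at t(2).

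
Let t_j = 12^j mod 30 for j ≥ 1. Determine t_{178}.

24

Computing terms: t_1 = 12; t_2 = 24; t_3 = 18; t_4 = 6; t_5 = 12.
The sequence repeats with period 4.
So t_{178} = t_{1 + ((178-1) mod 4)} = t_2 = 24.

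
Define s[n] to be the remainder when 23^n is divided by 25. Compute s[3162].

Listing terms: s[1] = 23; s[2] = 4; s[3] = 17; s[4] = 16; s[5] = 18; s[6] = 14; s[7] = 22; s[8] = 6; s[9] = 13; s[10] = 24; s[11] = 2; s[12] = 21; s[13] = 8; s[14] = 9; s[15] = 7; s[16] = 11; s[17] = 3; s[18] = 19; s[19] = 12; s[20] = 1; s[21] = 23.
Since s[21] = s[1] = 23, the sequence is periodic with period 20.
So s[3162] = s[1 + ((3162-1) mod 20)] = s[2] = 4.

4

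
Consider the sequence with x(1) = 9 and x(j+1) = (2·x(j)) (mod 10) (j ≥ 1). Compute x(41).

We have x(1) = 9, x(2) = 8, x(3) = 6, x(4) = 2, x(5) = 4, x(6) = 8.
Since x(6) = x(2) = 8, the sequence is eventually periodic: after a pre-period of length 1 it cycles with period 4.
For j ≥ 2, x(j) depends only on (j - 2) mod 4. (41 - 2) mod 4 = 3, so x(41) = x(5) = 4.

4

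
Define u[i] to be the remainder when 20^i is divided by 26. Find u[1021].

20

Listing terms: u[0] = 1; u[1] = 20; u[2] = 10; u[3] = 18; u[4] = 22; u[5] = 24; u[6] = 12; u[7] = 6; u[8] = 16; u[9] = 8; u[10] = 4; u[11] = 2; u[12] = 14; u[13] = 20.
Since u[13] = u[1] = 20, the sequence is eventually periodic: after a pre-period of length 1 it cycles with period 12.
For i ≥ 1, u[i] depends only on (i - 1) mod 12. (1021 - 1) mod 12 = 0, so u[1021] = u[1] = 20.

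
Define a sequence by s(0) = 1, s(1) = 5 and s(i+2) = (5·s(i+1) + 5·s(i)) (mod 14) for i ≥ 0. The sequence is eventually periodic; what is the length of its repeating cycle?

24

Computing terms: s(0) = 1, s(1) = 5, s(2) = 2, s(3) = 7, s(4) = 3, s(5) = 8, s(6) = 13, s(7) = 7, s(8) = 2, s(9) = 3, s(10) = 11, s(11) = 0, s(12) = 13, s(13) = 9, s(14) = 12, s(15) = 7, s(16) = 11, s(17) = 6, s(18) = 1, s(19) = 7, s(20) = 12, s(21) = 11, s(22) = 3, s(23) = 0, s(24) = 1, s(25) = 5.
The sequence repeats with period 24.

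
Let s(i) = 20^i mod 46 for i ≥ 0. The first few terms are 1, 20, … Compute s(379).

We have s(0) = 1,  s(1) = 20,  s(2) = 32,  s(3) = 42,  s(4) = 12,  s(5) = 10,  s(6) = 16,  s(7) = 44,  s(8) = 6,  s(9) = 28,  s(10) = 8,  s(11) = 22,  s(12) = 26,  s(13) = 14,  s(14) = 4,  s(15) = 34,  s(16) = 36,  s(17) = 30,  s(18) = 2,  s(19) = 40,  s(20) = 18,  s(21) = 38,  s(22) = 24,  s(23) = 20.
Since s(23) = s(1) = 20, the sequence is eventually periodic: after a pre-period of length 1 it cycles with period 22.
For i ≥ 1, s(i) depends only on (i - 1) mod 22. (379 - 1) mod 22 = 4, so s(379) = s(5) = 10.

10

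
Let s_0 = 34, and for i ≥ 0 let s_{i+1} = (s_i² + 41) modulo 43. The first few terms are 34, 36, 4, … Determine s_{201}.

Listing terms: s_0 = 34,  s_1 = 36,  s_2 = 4,  s_3 = 14,  s_4 = 22,  s_5 = 9,  s_6 = 36.
Since s_6 = s_1 = 36, the sequence is eventually periodic: after a pre-period of length 1 it cycles with period 5.
For i ≥ 1, s_i depends only on (i - 1) mod 5. (201 - 1) mod 5 = 0, so s_{201} = s_1 = 36.

36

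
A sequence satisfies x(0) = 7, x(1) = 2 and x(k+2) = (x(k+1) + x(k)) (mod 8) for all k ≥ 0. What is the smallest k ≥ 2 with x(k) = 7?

5

Computing terms: x(0) = 7; x(1) = 2; x(2) = 1; x(3) = 3; x(4) = 4; x(5) = 7; x(6) = 3; x(7) = 2; x(8) = 5; x(9) = 7; x(10) = 4; x(11) = 3; x(12) = 7; x(13) = 2.
The sequence repeats with period 12.
The value 7 first appears (with k ≥ 2) at x(5).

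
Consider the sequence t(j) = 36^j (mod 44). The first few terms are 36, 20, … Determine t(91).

36

We have t(1) = 36; t(2) = 20; t(3) = 16; t(4) = 4; t(5) = 12; t(6) = 36.
Since t(6) = t(1) = 36, the sequence is periodic with period 5.
So t(91) = t(1 + ((91-1) mod 5)) = t(1) = 36.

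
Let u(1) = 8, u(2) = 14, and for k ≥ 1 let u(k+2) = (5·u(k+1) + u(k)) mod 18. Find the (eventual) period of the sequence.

We have u(1) = 8,  u(2) = 14,  u(3) = 6,  u(4) = 8,  u(5) = 10,  u(6) = 4,  u(7) = 12,  u(8) = 10,  u(9) = 8,  u(10) = 14.
The sequence repeats with period 8.

8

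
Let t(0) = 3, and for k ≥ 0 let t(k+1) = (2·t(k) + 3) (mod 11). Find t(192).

10

We have t(0) = 3, t(1) = 9, t(2) = 10, t(3) = 1, t(4) = 5, t(5) = 2, t(6) = 7, t(7) = 6, t(8) = 4, t(9) = 0, t(10) = 3.
The sequence repeats with period 10.
So t(192) = t(0 + ((192-0) mod 10)) = t(2) = 10.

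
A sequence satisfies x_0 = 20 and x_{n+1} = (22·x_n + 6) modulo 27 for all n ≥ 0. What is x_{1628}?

x_0 = 20,  x_1 = 14,  x_2 = 17,  x_3 = 2,  x_4 = 23,  x_5 = 26,  x_6 = 11,  x_7 = 5,  x_8 = 8,  x_9 = 20.
The sequence repeats with period 9.
So x_{1628} = x_{0 + ((1628-0) mod 9)} = x_8 = 8.

8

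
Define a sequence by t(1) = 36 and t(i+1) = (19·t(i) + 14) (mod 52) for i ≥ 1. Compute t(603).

Computing terms: t(1) = 36; t(2) = 22; t(3) = 16; t(4) = 6; t(5) = 24; t(6) = 2; t(7) = 0; t(8) = 14; t(9) = 20; t(10) = 30; t(11) = 12; t(12) = 34; t(13) = 36.
Since t(13) = t(1) = 36, the sequence is periodic with period 12.
(603 - 1) mod 12 = 2, so t(603) = t(3) = 16.

16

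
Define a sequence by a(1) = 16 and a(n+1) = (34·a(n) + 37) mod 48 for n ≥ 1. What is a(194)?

Listing terms: a(1) = 16, a(2) = 5, a(3) = 15, a(4) = 19, a(5) = 11, a(6) = 27, a(7) = 43, a(8) = 11.
Since a(8) = a(5) = 11, the sequence is eventually periodic: after a pre-period of length 4 it cycles with period 3.
For n ≥ 5, a(n) depends only on (n - 5) mod 3. (194 - 5) mod 3 = 0, so a(194) = a(5) = 11.

11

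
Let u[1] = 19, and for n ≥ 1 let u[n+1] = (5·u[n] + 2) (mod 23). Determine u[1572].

7

We have u[1] = 19,  u[2] = 5,  u[3] = 4,  u[4] = 22,  u[5] = 20,  u[6] = 10,  u[7] = 6,  u[8] = 9,  u[9] = 1,  u[10] = 7,  u[11] = 14,  u[12] = 3,  u[13] = 17,  u[14] = 18,  u[15] = 0,  u[16] = 2,  u[17] = 12,  u[18] = 16,  u[19] = 13,  u[20] = 21,  u[21] = 15,  u[22] = 8,  u[23] = 19.
Since u[23] = u[1] = 19, the sequence is periodic with period 22.
So u[1572] = u[1 + ((1572-1) mod 22)] = u[10] = 7.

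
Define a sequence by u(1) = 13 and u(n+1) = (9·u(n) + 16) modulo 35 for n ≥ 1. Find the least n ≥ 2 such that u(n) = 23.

3

We have u(1) = 13, u(2) = 28, u(3) = 23, u(4) = 13.
The sequence repeats with period 3.
The value 23 first appears (with n ≥ 2) at u(3).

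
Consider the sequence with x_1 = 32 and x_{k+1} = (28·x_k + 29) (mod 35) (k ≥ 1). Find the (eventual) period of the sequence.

4

Listing terms: x_1 = 32, x_2 = 15, x_3 = 29, x_4 = 1, x_5 = 22, x_6 = 15.
Since x_6 = x_2 = 15, the sequence is eventually periodic: after a pre-period of length 1 it cycles with period 4.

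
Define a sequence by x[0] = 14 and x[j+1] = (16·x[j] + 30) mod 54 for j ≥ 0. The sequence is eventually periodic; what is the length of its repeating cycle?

9

Listing terms: x[0] = 14; x[1] = 38; x[2] = 44; x[3] = 32; x[4] = 2; x[5] = 8; x[6] = 50; x[7] = 20; x[8] = 26; x[9] = 14.
Since x[9] = x[0] = 14, the sequence is periodic with period 9.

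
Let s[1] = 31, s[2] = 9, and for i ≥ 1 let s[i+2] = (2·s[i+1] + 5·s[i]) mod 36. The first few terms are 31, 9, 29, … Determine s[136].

Computing terms: s[1] = 31; s[2] = 9; s[3] = 29; s[4] = 31; s[5] = 27; s[6] = 29; s[7] = 13; s[8] = 27; s[9] = 11; s[10] = 13; s[11] = 9; s[12] = 11; s[13] = 31; s[14] = 9.
The sequence repeats with period 12.
(136 - 1) mod 12 = 3, so s[136] = s[4] = 31.

31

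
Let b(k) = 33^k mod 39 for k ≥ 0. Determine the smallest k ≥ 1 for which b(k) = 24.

5

We have b(0) = 1; b(1) = 33; b(2) = 36; b(3) = 18; b(4) = 9; b(5) = 24; b(6) = 12; b(7) = 6; b(8) = 3; b(9) = 21; b(10) = 30; b(11) = 15; b(12) = 27; b(13) = 33.
Since b(13) = b(1) = 33, the sequence is eventually periodic: after a pre-period of length 1 it cycles with period 12.
The value 24 first appears (with k ≥ 1) at b(5).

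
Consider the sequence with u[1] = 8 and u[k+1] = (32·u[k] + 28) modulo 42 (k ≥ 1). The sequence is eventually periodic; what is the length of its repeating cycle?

3

We have u[1] = 8; u[2] = 32; u[3] = 2; u[4] = 8.
The sequence repeats with period 3.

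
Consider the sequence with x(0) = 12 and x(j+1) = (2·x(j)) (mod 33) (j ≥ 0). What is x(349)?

Listing terms: x(0) = 12,  x(1) = 24,  x(2) = 15,  x(3) = 30,  x(4) = 27,  x(5) = 21,  x(6) = 9,  x(7) = 18,  x(8) = 3,  x(9) = 6,  x(10) = 12.
Since x(10) = x(0) = 12, the sequence is periodic with period 10.
(349 - 0) mod 10 = 9, so x(349) = x(9) = 6.

6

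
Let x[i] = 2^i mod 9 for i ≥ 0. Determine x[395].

x[0] = 1; x[1] = 2; x[2] = 4; x[3] = 8; x[4] = 7; x[5] = 5; x[6] = 1.
Since x[6] = x[0] = 1, the sequence is periodic with period 6.
So x[395] = x[0 + ((395-0) mod 6)] = x[5] = 5.

5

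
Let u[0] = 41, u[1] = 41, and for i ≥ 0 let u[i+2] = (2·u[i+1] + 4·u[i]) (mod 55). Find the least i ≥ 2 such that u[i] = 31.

Listing terms: u[0] = 41, u[1] = 41, u[2] = 26, u[3] = 51, u[4] = 41, u[5] = 11, u[6] = 21, u[7] = 31, u[8] = 36, u[9] = 31, u[10] = 41, u[11] = 41.
The sequence repeats with period 10.
The value 31 first appears (with i ≥ 2) at u[7].

7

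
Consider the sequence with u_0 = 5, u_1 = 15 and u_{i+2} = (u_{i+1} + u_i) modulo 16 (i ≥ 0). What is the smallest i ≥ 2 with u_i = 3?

Computing terms: u_0 = 5; u_1 = 15; u_2 = 4; u_3 = 3; u_4 = 7; u_5 = 10; u_6 = 1; u_7 = 11; u_8 = 12; u_9 = 7; u_{10} = 3; u_{11} = 10; u_{12} = 13; u_{13} = 7; u_{14} = 4; u_{15} = 11; u_{16} = 15; u_{17} = 10; u_{18} = 9; u_{19} = 3; u_{20} = 12; u_{21} = 15; u_{22} = 11; u_{23} = 10; u_{24} = 5; u_{25} = 15.
The sequence repeats with period 24.
The value 3 first appears (with i ≥ 2) at u_3.

3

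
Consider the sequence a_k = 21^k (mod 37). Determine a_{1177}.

25

Computing terms: a_0 = 1, a_1 = 21, a_2 = 34, a_3 = 11, a_4 = 9, a_5 = 4, a_6 = 10, a_7 = 25, a_8 = 7, a_9 = 36, a_{10} = 16, a_{11} = 3, a_{12} = 26, a_{13} = 28, a_{14} = 33, a_{15} = 27, a_{16} = 12, a_{17} = 30, a_{18} = 1.
Since a_{18} = a_0 = 1, the sequence is periodic with period 18.
So a_{1177} = a_{0 + ((1177-0) mod 18)} = a_7 = 25.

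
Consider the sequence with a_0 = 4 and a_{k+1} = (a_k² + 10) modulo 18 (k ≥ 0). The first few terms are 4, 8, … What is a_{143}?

2

Computing terms: a_0 = 4; a_1 = 8; a_2 = 2; a_3 = 14; a_4 = 8.
Since a_4 = a_1 = 8, the sequence is eventually periodic: after a pre-period of length 1 it cycles with period 3.
For k ≥ 1, a_k depends only on (k - 1) mod 3. (143 - 1) mod 3 = 1, so a_{143} = a_2 = 2.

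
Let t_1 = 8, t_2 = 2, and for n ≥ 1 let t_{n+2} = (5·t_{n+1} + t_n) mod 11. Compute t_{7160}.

9

Listing terms: t_1 = 8; t_2 = 2; t_3 = 7; t_4 = 4; t_5 = 5; t_6 = 7; t_7 = 7; t_8 = 9; t_9 = 8; t_{10} = 5; t_{11} = 0; t_{12} = 5; t_{13} = 3; t_{14} = 9; t_{15} = 4; t_{16} = 7; t_{17} = 6; t_{18} = 4; t_{19} = 4; t_{20} = 2; t_{21} = 3; t_{22} = 6; t_{23} = 0; t_{24} = 6; t_{25} = 8; t_{26} = 2.
The sequence repeats with period 24.
(7160 - 1) mod 24 = 7, so t_{7160} = t_8 = 9.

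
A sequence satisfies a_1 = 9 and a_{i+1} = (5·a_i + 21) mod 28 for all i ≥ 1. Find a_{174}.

6

We have a_1 = 9; a_2 = 10; a_3 = 15; a_4 = 12; a_5 = 25; a_6 = 6; a_7 = 23; a_8 = 24; a_9 = 1; a_{10} = 26; a_{11} = 11; a_{12} = 20; a_{13} = 9.
Since a_{13} = a_1 = 9, the sequence is periodic with period 12.
So a_{174} = a_{1 + ((174-1) mod 12)} = a_6 = 6.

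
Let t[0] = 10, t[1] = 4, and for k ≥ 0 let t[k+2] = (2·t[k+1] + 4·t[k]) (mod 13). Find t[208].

11

t[0] = 10; t[1] = 4; t[2] = 9; t[3] = 8; t[4] = 0; t[5] = 6; t[6] = 12; t[7] = 9; t[8] = 1; t[9] = 12; t[10] = 2; t[11] = 0; t[12] = 8; t[13] = 3; t[14] = 12; t[15] = 10; t[16] = 3; t[17] = 7; t[18] = 0; t[19] = 2; t[20] = 4; t[21] = 3; t[22] = 9; t[23] = 4; t[24] = 5; t[25] = 0; t[26] = 7; t[27] = 1; t[28] = 4; t[29] = 12; t[30] = 1; t[31] = 11; t[32] = 0; t[33] = 5; t[34] = 10; t[35] = 1; t[36] = 3; t[37] = 10; t[38] = 6; t[39] = 0; t[40] = 11; t[41] = 9; t[42] = 10; t[43] = 4.
The sequence repeats with period 42.
(208 - 0) mod 42 = 40, so t[208] = t[40] = 11.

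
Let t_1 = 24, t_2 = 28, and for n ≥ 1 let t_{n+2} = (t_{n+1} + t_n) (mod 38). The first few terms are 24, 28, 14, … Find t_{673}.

2

t_1 = 24, t_2 = 28, t_3 = 14, t_4 = 4, t_5 = 18, t_6 = 22, t_7 = 2, t_8 = 24, t_9 = 26, t_{10} = 12, t_{11} = 0, t_{12} = 12, t_{13} = 12, t_{14} = 24, t_{15} = 36, t_{16} = 22, t_{17} = 20, t_{18} = 4, t_{19} = 24, t_{20} = 28.
The sequence repeats with period 18.
So t_{673} = t_{1 + ((673-1) mod 18)} = t_7 = 2.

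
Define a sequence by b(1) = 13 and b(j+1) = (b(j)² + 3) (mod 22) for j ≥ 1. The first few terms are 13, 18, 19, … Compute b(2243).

15

Computing terms: b(1) = 13,  b(2) = 18,  b(3) = 19,  b(4) = 12,  b(5) = 15,  b(6) = 8,  b(7) = 1,  b(8) = 4,  b(9) = 19.
Since b(9) = b(3) = 19, the sequence is eventually periodic: after a pre-period of length 2 it cycles with period 6.
For j ≥ 3, b(j) depends only on (j - 3) mod 6. (2243 - 3) mod 6 = 2, so b(2243) = b(5) = 15.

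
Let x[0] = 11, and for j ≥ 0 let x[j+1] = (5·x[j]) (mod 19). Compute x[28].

Computing terms: x[0] = 11; x[1] = 17; x[2] = 9; x[3] = 7; x[4] = 16; x[5] = 4; x[6] = 1; x[7] = 5; x[8] = 6; x[9] = 11.
Since x[9] = x[0] = 11, the sequence is periodic with period 9.
So x[28] = x[0 + ((28-0) mod 9)] = x[1] = 17.

17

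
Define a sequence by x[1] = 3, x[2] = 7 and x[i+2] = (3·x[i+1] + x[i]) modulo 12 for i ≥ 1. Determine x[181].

Computing terms: x[1] = 3, x[2] = 7, x[3] = 0, x[4] = 7, x[5] = 9, x[6] = 10, x[7] = 3, x[8] = 7.
Since (x[7], x[8]) = (x[1], x[2]) = (3, 7) (two consecutive terms determine the rest), the sequence is periodic with period 6.
(181 - 1) mod 6 = 0, so x[181] = x[1] = 3.

3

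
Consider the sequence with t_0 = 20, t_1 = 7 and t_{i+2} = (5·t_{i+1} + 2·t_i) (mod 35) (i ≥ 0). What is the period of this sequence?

48

t_0 = 20, t_1 = 7, t_2 = 5, t_3 = 4, t_4 = 30, t_5 = 18, t_6 = 10, t_7 = 16, t_8 = 30, t_9 = 7, t_{10} = 25, t_{11} = 34, t_{12} = 10, t_{13} = 13, t_{14} = 15, t_{15} = 31, t_{16} = 10, t_{17} = 7, t_{18} = 20, t_{19} = 9, t_{20} = 15, t_{21} = 23, t_{22} = 5, t_{23} = 1, t_{24} = 15, t_{25} = 7, t_{26} = 30, t_{27} = 24, t_{28} = 5, t_{29} = 3, t_{30} = 25, t_{31} = 26, t_{32} = 5, t_{33} = 7, t_{34} = 10, t_{35} = 29, t_{36} = 25, t_{37} = 8, t_{38} = 20, t_{39} = 11, t_{40} = 25, t_{41} = 7, t_{42} = 15, t_{43} = 19, t_{44} = 20, t_{45} = 33, t_{46} = 30, t_{47} = 6, t_{48} = 20, t_{49} = 7.
Since (t_{48}, t_{49}) = (t_0, t_1) = (20, 7) (two consecutive terms determine the rest), the sequence is periodic with period 48.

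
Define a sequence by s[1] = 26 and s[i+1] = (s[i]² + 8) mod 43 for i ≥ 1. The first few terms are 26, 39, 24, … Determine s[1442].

Listing terms: s[1] = 26, s[2] = 39, s[3] = 24, s[4] = 25, s[5] = 31, s[6] = 23, s[7] = 21, s[8] = 19, s[9] = 25.
Since s[9] = s[4] = 25, the sequence is eventually periodic: after a pre-period of length 3 it cycles with period 5.
For i ≥ 4, s[i] depends only on (i - 4) mod 5. (1442 - 4) mod 5 = 3, so s[1442] = s[7] = 21.

21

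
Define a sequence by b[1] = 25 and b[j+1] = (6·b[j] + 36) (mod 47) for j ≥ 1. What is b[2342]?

10

b[1] = 25,  b[2] = 45,  b[3] = 24,  b[4] = 39,  b[5] = 35,  b[6] = 11,  b[7] = 8,  b[8] = 37,  b[9] = 23,  b[10] = 33,  b[11] = 46,  b[12] = 30,  b[13] = 28,  b[14] = 16,  b[15] = 38,  b[16] = 29,  b[17] = 22,  b[18] = 27,  b[19] = 10,  b[20] = 2,  b[21] = 1,  b[22] = 42,  b[23] = 6,  b[24] = 25.
Since b[24] = b[1] = 25, the sequence is periodic with period 23.
(2342 - 1) mod 23 = 18, so b[2342] = b[19] = 10.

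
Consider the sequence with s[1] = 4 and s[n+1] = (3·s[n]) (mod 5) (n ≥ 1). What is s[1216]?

3

s[1] = 4, s[2] = 2, s[3] = 1, s[4] = 3, s[5] = 4.
Since s[5] = s[1] = 4, the sequence is periodic with period 4.
So s[1216] = s[1 + ((1216-1) mod 4)] = s[4] = 3.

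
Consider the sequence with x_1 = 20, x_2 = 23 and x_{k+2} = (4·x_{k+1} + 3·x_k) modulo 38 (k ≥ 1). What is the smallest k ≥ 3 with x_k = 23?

20

We have x_1 = 20,  x_2 = 23,  x_3 = 0,  x_4 = 31,  x_5 = 10,  x_6 = 19,  x_7 = 30,  x_8 = 25,  x_9 = 0,  x_{10} = 37,  x_{11} = 34,  x_{12} = 19,  x_{13} = 26,  x_{14} = 9,  x_{15} = 0,  x_{16} = 27,  x_{17} = 32,  x_{18} = 19,  x_{19} = 20,  x_{20} = 23.
The sequence repeats with period 18.
The value 23 next appears (with k ≥ 3) at x_{20}.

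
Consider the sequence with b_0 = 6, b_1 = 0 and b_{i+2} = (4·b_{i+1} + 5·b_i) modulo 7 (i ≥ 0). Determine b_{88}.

0

b_0 = 6, b_1 = 0, b_2 = 2, b_3 = 1, b_4 = 0, b_5 = 5, b_6 = 6, b_7 = 0.
Since (b_6, b_7) = (b_0, b_1) = (6, 0) (two consecutive terms determine the rest), the sequence is periodic with period 6.
(88 - 0) mod 6 = 4, so b_{88} = b_4 = 0.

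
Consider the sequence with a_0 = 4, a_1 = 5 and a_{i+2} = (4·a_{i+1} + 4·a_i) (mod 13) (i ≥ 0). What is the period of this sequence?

Computing terms: a_0 = 4; a_1 = 5; a_2 = 10; a_3 = 8; a_4 = 7; a_5 = 8; a_6 = 8; a_7 = 12; a_8 = 2; a_9 = 4; a_{10} = 11; a_{11} = 8; a_{12} = 11; a_{13} = 11; a_{14} = 10; a_{15} = 6; a_{16} = 12; a_{17} = 7; a_{18} = 11; a_{19} = 7; a_{20} = 7; a_{21} = 4; a_{22} = 5.
The sequence repeats with period 21.

21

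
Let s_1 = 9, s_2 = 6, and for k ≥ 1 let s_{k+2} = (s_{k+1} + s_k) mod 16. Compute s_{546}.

s_1 = 9,  s_2 = 6,  s_3 = 15,  s_4 = 5,  s_5 = 4,  s_6 = 9,  s_7 = 13,  s_8 = 6,  s_9 = 3,  s_{10} = 9,  s_{11} = 12,  s_{12} = 5,  s_{13} = 1,  s_{14} = 6,  s_{15} = 7,  s_{16} = 13,  s_{17} = 4,  s_{18} = 1,  s_{19} = 5,  s_{20} = 6,  s_{21} = 11,  s_{22} = 1,  s_{23} = 12,  s_{24} = 13,  s_{25} = 9,  s_{26} = 6.
Since (s_{25}, s_{26}) = (s_1, s_2) = (9, 6) (two consecutive terms determine the rest), the sequence is periodic with period 24.
So s_{546} = s_{1 + ((546-1) mod 24)} = s_{18} = 1.

1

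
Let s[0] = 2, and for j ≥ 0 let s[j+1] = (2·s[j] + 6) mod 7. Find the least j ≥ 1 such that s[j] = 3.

1

We have s[0] = 2; s[1] = 3; s[2] = 5; s[3] = 2.
The sequence repeats with period 3.
The value 3 first appears (with j ≥ 1) at s[1].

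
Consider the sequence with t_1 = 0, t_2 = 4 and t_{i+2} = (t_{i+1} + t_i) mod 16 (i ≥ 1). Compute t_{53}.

We have t_1 = 0,  t_2 = 4,  t_3 = 4,  t_4 = 8,  t_5 = 12,  t_6 = 4,  t_7 = 0,  t_8 = 4.
The sequence repeats with period 6.
(53 - 1) mod 6 = 4, so t_{53} = t_5 = 12.

12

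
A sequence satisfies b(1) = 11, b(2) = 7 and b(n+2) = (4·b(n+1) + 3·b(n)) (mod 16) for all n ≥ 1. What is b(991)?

13

Listing terms: b(1) = 11,  b(2) = 7,  b(3) = 13,  b(4) = 9,  b(5) = 11,  b(6) = 7.
Since (b(5), b(6)) = (b(1), b(2)) = (11, 7) (two consecutive terms determine the rest), the sequence is periodic with period 4.
(991 - 1) mod 4 = 2, so b(991) = b(3) = 13.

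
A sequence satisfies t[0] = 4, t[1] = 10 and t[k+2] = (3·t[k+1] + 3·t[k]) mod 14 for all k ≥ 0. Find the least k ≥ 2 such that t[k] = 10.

5

Computing terms: t[0] = 4, t[1] = 10, t[2] = 0, t[3] = 2, t[4] = 6, t[5] = 10, t[6] = 6, t[7] = 6, t[8] = 8, t[9] = 0, t[10] = 10, t[11] = 2, t[12] = 8, t[13] = 2, t[14] = 2, t[15] = 12, t[16] = 0, t[17] = 8, t[18] = 10, t[19] = 12, t[20] = 10, t[21] = 10, t[22] = 4, t[23] = 0, t[24] = 12, t[25] = 8, t[26] = 4, t[27] = 8, t[28] = 8, t[29] = 6, t[30] = 0, t[31] = 4, t[32] = 12, t[33] = 6, t[34] = 12, t[35] = 12, t[36] = 2, t[37] = 0, t[38] = 6, t[39] = 4, t[40] = 2, t[41] = 4, t[42] = 4, t[43] = 10.
Since (t[42], t[43]) = (t[0], t[1]) = (4, 10) (two consecutive terms determine the rest), the sequence is periodic with period 42.
The value 10 first appears (with k ≥ 2) at t[5].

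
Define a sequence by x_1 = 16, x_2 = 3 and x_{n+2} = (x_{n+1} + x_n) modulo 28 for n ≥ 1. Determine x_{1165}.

8

We have x_1 = 16, x_2 = 3, x_3 = 19, x_4 = 22, x_5 = 13, x_6 = 7, x_7 = 20, x_8 = 27, x_9 = 19, x_{10} = 18, x_{11} = 9, x_{12} = 27, x_{13} = 8, x_{14} = 7, x_{15} = 15, x_{16} = 22, x_{17} = 9, x_{18} = 3, x_{19} = 12, x_{20} = 15, x_{21} = 27, x_{22} = 14, x_{23} = 13, x_{24} = 27, x_{25} = 12, x_{26} = 11, x_{27} = 23, x_{28} = 6, x_{29} = 1, x_{30} = 7, x_{31} = 8, x_{32} = 15, x_{33} = 23, x_{34} = 10, x_{35} = 5, x_{36} = 15, x_{37} = 20, x_{38} = 7, x_{39} = 27, x_{40} = 6, x_{41} = 5, x_{42} = 11, x_{43} = 16, x_{44} = 27, x_{45} = 15, x_{46} = 14, x_{47} = 1, x_{48} = 15, x_{49} = 16, x_{50} = 3.
The sequence repeats with period 48.
So x_{1165} = x_{1 + ((1165-1) mod 48)} = x_{13} = 8.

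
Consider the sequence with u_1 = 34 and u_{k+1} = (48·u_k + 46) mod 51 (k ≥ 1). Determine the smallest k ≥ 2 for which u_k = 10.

We have u_1 = 34, u_2 = 46, u_3 = 10, u_4 = 16, u_5 = 49, u_6 = 1, u_7 = 43, u_8 = 19, u_9 = 40, u_{10} = 28, u_{11} = 13, u_{12} = 7, u_{13} = 25, u_{14} = 22, u_{15} = 31, u_{16} = 4, u_{17} = 34.
The sequence repeats with period 16.
The value 10 first appears (with k ≥ 2) at u_3.

3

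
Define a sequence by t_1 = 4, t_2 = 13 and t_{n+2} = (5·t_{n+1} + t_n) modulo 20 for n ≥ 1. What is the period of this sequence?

6

We have t_1 = 4,  t_2 = 13,  t_3 = 9,  t_4 = 18,  t_5 = 19,  t_6 = 13,  t_7 = 4,  t_8 = 13.
The sequence repeats with period 6.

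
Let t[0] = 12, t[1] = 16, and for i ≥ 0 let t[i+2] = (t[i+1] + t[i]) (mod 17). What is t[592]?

We have t[0] = 12,  t[1] = 16,  t[2] = 11,  t[3] = 10,  t[4] = 4,  t[5] = 14,  t[6] = 1,  t[7] = 15,  t[8] = 16,  t[9] = 14,  t[10] = 13,  t[11] = 10,  t[12] = 6,  t[13] = 16,  t[14] = 5,  t[15] = 4,  t[16] = 9,  t[17] = 13,  t[18] = 5,  t[19] = 1,  t[20] = 6,  t[21] = 7,  t[22] = 13,  t[23] = 3,  t[24] = 16,  t[25] = 2,  t[26] = 1,  t[27] = 3,  t[28] = 4,  t[29] = 7,  t[30] = 11,  t[31] = 1,  t[32] = 12,  t[33] = 13,  t[34] = 8,  t[35] = 4,  t[36] = 12,  t[37] = 16.
Since (t[36], t[37]) = (t[0], t[1]) = (12, 16) (two consecutive terms determine the rest), the sequence is periodic with period 36.
So t[592] = t[0 + ((592-0) mod 36)] = t[16] = 9.

9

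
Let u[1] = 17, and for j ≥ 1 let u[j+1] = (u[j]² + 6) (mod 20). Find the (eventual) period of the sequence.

3

u[1] = 17, u[2] = 15, u[3] = 11, u[4] = 7, u[5] = 15.
Since u[5] = u[2] = 15, the sequence is eventually periodic: after a pre-period of length 1 it cycles with period 3.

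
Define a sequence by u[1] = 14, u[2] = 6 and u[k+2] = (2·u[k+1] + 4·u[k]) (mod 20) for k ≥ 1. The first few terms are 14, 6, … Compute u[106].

Listing terms: u[1] = 14; u[2] = 6; u[3] = 8; u[4] = 0; u[5] = 12; u[6] = 4; u[7] = 16; u[8] = 8; u[9] = 0.
Since (u[8], u[9]) = (u[3], u[4]) = (8, 0) (two consecutive terms determine the rest), the sequence is eventually periodic: after a pre-period of length 2 it cycles with period 5.
For k ≥ 3, u[k] depends only on (k - 3) mod 5. (106 - 3) mod 5 = 3, so u[106] = u[6] = 4.

4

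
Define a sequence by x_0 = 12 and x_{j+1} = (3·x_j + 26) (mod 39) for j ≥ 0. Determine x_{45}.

38

x_0 = 12, x_1 = 23, x_2 = 17, x_3 = 38, x_4 = 23.
Since x_4 = x_1 = 23, the sequence is eventually periodic: after a pre-period of length 1 it cycles with period 3.
For j ≥ 1, x_j depends only on (j - 1) mod 3. (45 - 1) mod 3 = 2, so x_{45} = x_3 = 38.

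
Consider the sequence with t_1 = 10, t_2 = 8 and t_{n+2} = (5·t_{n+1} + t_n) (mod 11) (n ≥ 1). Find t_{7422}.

6

t_1 = 10, t_2 = 8, t_3 = 6, t_4 = 5, t_5 = 9, t_6 = 6, t_7 = 6, t_8 = 3, t_9 = 10, t_{10} = 9, t_{11} = 0, t_{12} = 9, t_{13} = 1, t_{14} = 3, t_{15} = 5, t_{16} = 6, t_{17} = 2, t_{18} = 5, t_{19} = 5, t_{20} = 8, t_{21} = 1, t_{22} = 2, t_{23} = 0, t_{24} = 2, t_{25} = 10, t_{26} = 8.
Since (t_{25}, t_{26}) = (t_1, t_2) = (10, 8) (two consecutive terms determine the rest), the sequence is periodic with period 24.
(7422 - 1) mod 24 = 5, so t_{7422} = t_6 = 6.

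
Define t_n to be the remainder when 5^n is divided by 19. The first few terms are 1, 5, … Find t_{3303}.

t_0 = 1,  t_1 = 5,  t_2 = 6,  t_3 = 11,  t_4 = 17,  t_5 = 9,  t_6 = 7,  t_7 = 16,  t_8 = 4,  t_9 = 1.
The sequence repeats with period 9.
So t_{3303} = t_{0 + ((3303-0) mod 9)} = t_0 = 1.

1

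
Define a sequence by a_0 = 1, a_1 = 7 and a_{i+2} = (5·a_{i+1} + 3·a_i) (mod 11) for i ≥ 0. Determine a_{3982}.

5

Listing terms: a_0 = 1, a_1 = 7, a_2 = 5, a_3 = 2, a_4 = 3, a_5 = 10, a_6 = 4, a_7 = 6, a_8 = 9, a_9 = 8, a_{10} = 1, a_{11} = 7.
The sequence repeats with period 10.
(3982 - 0) mod 10 = 2, so a_{3982} = a_2 = 5.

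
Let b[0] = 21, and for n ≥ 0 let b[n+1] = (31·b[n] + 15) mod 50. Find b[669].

26

We have b[0] = 21, b[1] = 16, b[2] = 11, b[3] = 6, b[4] = 1, b[5] = 46, b[6] = 41, b[7] = 36, b[8] = 31, b[9] = 26, b[10] = 21.
Since b[10] = b[0] = 21, the sequence is periodic with period 10.
So b[669] = b[0 + ((669-0) mod 10)] = b[9] = 26.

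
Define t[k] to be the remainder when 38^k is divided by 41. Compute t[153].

Computing terms: t[0] = 1,  t[1] = 38,  t[2] = 9,  t[3] = 14,  t[4] = 40,  t[5] = 3,  t[6] = 32,  t[7] = 27,  t[8] = 1.
Since t[8] = t[0] = 1, the sequence is periodic with period 8.
(153 - 0) mod 8 = 1, so t[153] = t[1] = 38.

38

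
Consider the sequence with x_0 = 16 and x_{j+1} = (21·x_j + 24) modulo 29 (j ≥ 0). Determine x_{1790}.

21

We have x_0 = 16, x_1 = 12, x_2 = 15, x_3 = 20, x_4 = 9, x_5 = 10, x_6 = 2, x_7 = 8, x_8 = 18, x_9 = 25, x_{10} = 27, x_{11} = 11, x_{12} = 23, x_{13} = 14, x_{14} = 28, x_{15} = 3, x_{16} = 0, x_{17} = 24, x_{18} = 6, x_{19} = 5, x_{20} = 13, x_{21} = 7, x_{22} = 26, x_{23} = 19, x_{24} = 17, x_{25} = 4, x_{26} = 21, x_{27} = 1, x_{28} = 16.
The sequence repeats with period 28.
(1790 - 0) mod 28 = 26, so x_{1790} = x_{26} = 21.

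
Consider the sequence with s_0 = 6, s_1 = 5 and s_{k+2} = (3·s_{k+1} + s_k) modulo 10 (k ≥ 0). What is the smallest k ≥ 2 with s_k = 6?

12

Computing terms: s_0 = 6,  s_1 = 5,  s_2 = 1,  s_3 = 8,  s_4 = 5,  s_5 = 3,  s_6 = 4,  s_7 = 5,  s_8 = 9,  s_9 = 2,  s_{10} = 5,  s_{11} = 7,  s_{12} = 6,  s_{13} = 5.
Since (s_{12}, s_{13}) = (s_0, s_1) = (6, 5) (two consecutive terms determine the rest), the sequence is periodic with period 12.
The value 6 next appears (with k ≥ 2) at s_{12}.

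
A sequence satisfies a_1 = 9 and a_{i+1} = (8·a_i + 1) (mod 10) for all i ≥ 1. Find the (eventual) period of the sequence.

4

We have a_1 = 9; a_2 = 3; a_3 = 5; a_4 = 1; a_5 = 9.
Since a_5 = a_1 = 9, the sequence is periodic with period 4.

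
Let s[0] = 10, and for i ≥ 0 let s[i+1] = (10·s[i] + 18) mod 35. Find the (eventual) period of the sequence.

We have s[0] = 10; s[1] = 13; s[2] = 8; s[3] = 28; s[4] = 18; s[5] = 23; s[6] = 3; s[7] = 13.
Since s[7] = s[1] = 13, the sequence is eventually periodic: after a pre-period of length 1 it cycles with period 6.

6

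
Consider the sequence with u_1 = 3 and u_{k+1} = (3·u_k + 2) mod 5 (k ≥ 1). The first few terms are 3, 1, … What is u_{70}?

1

u_1 = 3,  u_2 = 1,  u_3 = 0,  u_4 = 2,  u_5 = 3.
Since u_5 = u_1 = 3, the sequence is periodic with period 4.
(70 - 1) mod 4 = 1, so u_{70} = u_2 = 1.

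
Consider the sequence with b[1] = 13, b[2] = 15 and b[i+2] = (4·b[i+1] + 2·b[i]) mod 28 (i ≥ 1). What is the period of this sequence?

Computing terms: b[1] = 13,  b[2] = 15,  b[3] = 2,  b[4] = 10,  b[5] = 16,  b[6] = 0,  b[7] = 4,  b[8] = 16,  b[9] = 16,  b[10] = 12,  b[11] = 24,  b[12] = 8,  b[13] = 24,  b[14] = 0,  b[15] = 20,  b[16] = 24,  b[17] = 24,  b[18] = 4,  b[19] = 8,  b[20] = 12,  b[21] = 8,  b[22] = 0,  b[23] = 16,  b[24] = 8,  b[25] = 8,  b[26] = 20,  b[27] = 12,  b[28] = 4,  b[29] = 12,  b[30] = 0,  b[31] = 24,  b[32] = 12,  b[33] = 12,  b[34] = 16,  b[35] = 4,  b[36] = 20,  b[37] = 4,  b[38] = 0,  b[39] = 8,  b[40] = 4,  b[41] = 4,  b[42] = 24,  b[43] = 20,  b[44] = 16,  b[45] = 20,  b[46] = 0,  b[47] = 12,  b[48] = 20,  b[49] = 20,  b[50] = 8,  b[51] = 16,  b[52] = 24,  b[53] = 16,  b[54] = 0.
Since (b[53], b[54]) = (b[5], b[6]) = (16, 0) (two consecutive terms determine the rest), the sequence is eventually periodic: after a pre-period of length 4 it cycles with period 48.

48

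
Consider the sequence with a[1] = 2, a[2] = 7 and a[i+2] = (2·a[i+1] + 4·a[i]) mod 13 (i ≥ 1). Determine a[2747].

3

We have a[1] = 2,  a[2] = 7,  a[3] = 9,  a[4] = 7,  a[5] = 11,  a[6] = 11,  a[7] = 1,  a[8] = 7,  a[9] = 5,  a[10] = 12,  a[11] = 5,  a[12] = 6,  a[13] = 6,  a[14] = 10,  a[15] = 5,  a[16] = 11,  a[17] = 3,  a[18] = 11,  a[19] = 8,  a[20] = 8,  a[21] = 9,  a[22] = 11,  a[23] = 6,  a[24] = 4,  a[25] = 6,  a[26] = 2,  a[27] = 2,  a[28] = 12,  a[29] = 6,  a[30] = 8,  a[31] = 1,  a[32] = 8,  a[33] = 7,  a[34] = 7,  a[35] = 3,  a[36] = 8,  a[37] = 2,  a[38] = 10,  a[39] = 2,  a[40] = 5,  a[41] = 5,  a[42] = 4,  a[43] = 2,  a[44] = 7.
Since (a[43], a[44]) = (a[1], a[2]) = (2, 7) (two consecutive terms determine the rest), the sequence is periodic with period 42.
(2747 - 1) mod 42 = 16, so a[2747] = a[17] = 3.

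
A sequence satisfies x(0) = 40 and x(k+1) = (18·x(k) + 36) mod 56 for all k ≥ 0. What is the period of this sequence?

We have x(0) = 40,  x(1) = 28,  x(2) = 36,  x(3) = 12,  x(4) = 28.
Since x(4) = x(1) = 28, the sequence is eventually periodic: after a pre-period of length 1 it cycles with period 3.

3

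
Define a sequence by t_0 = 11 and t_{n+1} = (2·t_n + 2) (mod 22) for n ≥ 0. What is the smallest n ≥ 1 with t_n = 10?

t_0 = 11; t_1 = 2; t_2 = 6; t_3 = 14; t_4 = 8; t_5 = 18; t_6 = 16; t_7 = 12; t_8 = 4; t_9 = 10; t_{10} = 0; t_{11} = 2.
Since t_{11} = t_1 = 2, the sequence is eventually periodic: after a pre-period of length 1 it cycles with period 10.
The value 10 first appears (with n ≥ 1) at t_9.

9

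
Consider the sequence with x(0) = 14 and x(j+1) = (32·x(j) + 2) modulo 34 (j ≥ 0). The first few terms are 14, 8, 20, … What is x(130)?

Listing terms: x(0) = 14; x(1) = 8; x(2) = 20; x(3) = 30; x(4) = 10; x(5) = 16; x(6) = 4; x(7) = 28; x(8) = 14.
Since x(8) = x(0) = 14, the sequence is periodic with period 8.
So x(130) = x(0 + ((130-0) mod 8)) = x(2) = 20.

20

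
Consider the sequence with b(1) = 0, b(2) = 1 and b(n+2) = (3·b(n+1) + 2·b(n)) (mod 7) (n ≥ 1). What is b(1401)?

Computing terms: b(1) = 0,  b(2) = 1,  b(3) = 3,  b(4) = 4,  b(5) = 4,  b(6) = 6,  b(7) = 5,  b(8) = 6,  b(9) = 0,  b(10) = 5,  b(11) = 1,  b(12) = 6,  b(13) = 6,  b(14) = 2,  b(15) = 4,  b(16) = 2,  b(17) = 0,  b(18) = 4,  b(19) = 5,  b(20) = 2,  b(21) = 2,  b(22) = 3,  b(23) = 6,  b(24) = 3,  b(25) = 0,  b(26) = 6,  b(27) = 4,  b(28) = 3,  b(29) = 3,  b(30) = 1,  b(31) = 2,  b(32) = 1,  b(33) = 0,  b(34) = 2,  b(35) = 6,  b(36) = 1,  b(37) = 1,  b(38) = 5,  b(39) = 3,  b(40) = 5,  b(41) = 0,  b(42) = 3,  b(43) = 2,  b(44) = 5,  b(45) = 5,  b(46) = 4,  b(47) = 1,  b(48) = 4,  b(49) = 0,  b(50) = 1.
The sequence repeats with period 48.
(1401 - 1) mod 48 = 8, so b(1401) = b(9) = 0.

0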